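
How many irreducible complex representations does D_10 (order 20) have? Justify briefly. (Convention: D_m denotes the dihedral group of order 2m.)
8

Details: The number of irreducible complex representations of a finite group equals its number of conjugacy classes. D_10 has 8 conjugacy classes (n/2 + 3 for n even), so D_10 (order 20) has exactly 8 irreducible complex representations.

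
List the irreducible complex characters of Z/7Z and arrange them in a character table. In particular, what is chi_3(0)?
Character table of Z/7Z (irreps indexed chi_0,...,chi_6 with chi_k(m) = zeta_7^(k*m), zeta_7 = exp(2*pi*i/7)):
  irrep \ class  {0} (size 1)  {1} (size 1)    {2} (size 1)    {3} (size 1)    {4} (size 1)    {5} (size 1)    {6} (size 1)  
  chi_0          1             1               1               1               1               1               1             
  chi_1          1             exp(2*I*pi/7)   exp(4*I*pi/7)   exp(6*I*pi/7)   exp(-6*I*pi/7)  exp(-4*I*pi/7)  exp(-2*I*pi/7)
  chi_2          1             exp(4*I*pi/7)   exp(-6*I*pi/7)  exp(-2*I*pi/7)  exp(2*I*pi/7)   exp(6*I*pi/7)   exp(-4*I*pi/7)
  chi_3          1             exp(6*I*pi/7)   exp(-2*I*pi/7)  exp(4*I*pi/7)   exp(-4*I*pi/7)  exp(2*I*pi/7)   exp(-6*I*pi/7)
  chi_4          1             exp(-6*I*pi/7)  exp(2*I*pi/7)   exp(-4*I*pi/7)  exp(4*I*pi/7)   exp(-2*I*pi/7)  exp(6*I*pi/7) 
  chi_5          1             exp(-4*I*pi/7)  exp(6*I*pi/7)   exp(2*I*pi/7)   exp(-2*I*pi/7)  exp(-6*I*pi/7)  exp(4*I*pi/7) 
  chi_6          1             exp(-2*I*pi/7)  exp(-4*I*pi/7)  exp(-6*I*pi/7)  exp(6*I*pi/7)   exp(4*I*pi/7)   exp(2*I*pi/7) 

Spot check: chi_3(0) = zeta_7^(3*0) = zeta_7^0 = 1.

Details: Z/7Z is abelian, so all 7 irreducible complex representations are 1-dimensional. They are given by chi_k(m) = zeta_7^(k*m) for k = 0,...,6. Row orthogonality: sum_m chi_k(m) conj(chi_l(m)) = 7 * [k = l].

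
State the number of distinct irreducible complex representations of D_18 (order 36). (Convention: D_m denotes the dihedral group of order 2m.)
12

Solution. The number of irreducible complex representations of a finite group equals its number of conjugacy classes. D_18 has 12 conjugacy classes (n/2 + 3 for n even), so D_18 (order 36) has exactly 12 irreducible complex representations.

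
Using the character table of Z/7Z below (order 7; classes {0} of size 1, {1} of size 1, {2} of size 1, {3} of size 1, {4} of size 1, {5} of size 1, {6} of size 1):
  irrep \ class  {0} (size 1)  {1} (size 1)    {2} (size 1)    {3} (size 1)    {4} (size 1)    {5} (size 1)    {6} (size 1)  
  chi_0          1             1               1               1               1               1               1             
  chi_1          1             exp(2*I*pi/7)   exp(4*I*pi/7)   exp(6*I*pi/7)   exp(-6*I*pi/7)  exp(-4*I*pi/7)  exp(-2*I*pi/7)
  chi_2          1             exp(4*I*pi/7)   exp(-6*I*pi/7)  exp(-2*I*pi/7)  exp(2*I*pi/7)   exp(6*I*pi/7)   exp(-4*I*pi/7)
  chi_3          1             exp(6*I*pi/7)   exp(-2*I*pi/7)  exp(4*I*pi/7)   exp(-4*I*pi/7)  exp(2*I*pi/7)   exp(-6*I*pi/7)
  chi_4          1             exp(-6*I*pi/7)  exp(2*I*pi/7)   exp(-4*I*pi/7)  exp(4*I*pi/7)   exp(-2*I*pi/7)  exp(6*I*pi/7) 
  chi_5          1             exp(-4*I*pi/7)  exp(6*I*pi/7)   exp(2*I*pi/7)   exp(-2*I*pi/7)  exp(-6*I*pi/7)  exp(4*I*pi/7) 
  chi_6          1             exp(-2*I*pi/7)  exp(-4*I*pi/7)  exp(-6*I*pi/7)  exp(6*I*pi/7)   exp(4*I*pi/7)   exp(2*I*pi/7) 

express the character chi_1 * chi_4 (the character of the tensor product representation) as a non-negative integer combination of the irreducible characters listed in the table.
chi_1 tensor chi_4 = chi_5 (all other irreducibles have multiplicity 0).

Solution. The character of a tensor product is the pointwise product (chi_1 * chi_4)(C) = chi_1(C) * chi_4(C):
  {0}: (1)*(1), {1}: (exp(2*I*pi/7))*(exp(-6*I*pi/7)), {2}: (exp(4*I*pi/7))*(exp(2*I*pi/7)), {3}: (exp(6*I*pi/7))*(exp(-4*I*pi/7)), {4}: (exp(-6*I*pi/7))*(exp(4*I*pi/7)), {5}: (exp(-4*I*pi/7))*(exp(-2*I*pi/7)), {6}: (exp(-2*I*pi/7))*(exp(6*I*pi/7))
so (chi_1 * chi_4) takes values
  {0} -> 1, {1} -> exp(-4*I*pi/7), {2} -> exp(6*I*pi/7), {3} -> exp(2*I*pi/7), {4} -> exp(-2*I*pi/7), {5} -> exp(-6*I*pi/7), {6} -> exp(4*I*pi/7).
Now take the inner product of this character with each irreducible chi from the table, <chi_1*chi_4, chi> = (1/7) sum_C |C| (chi_1*chi_4)(C) conj(chi(C)):
  <chi_1*chi_4, chi_0> = (1/7)[1*(1)*conj(1) + 1*(exp(-4*I*pi/7))*conj(1) + 1*(exp(6*I*pi/7))*conj(1) + 1*(exp(2*I*pi/7))*conj(1) + 1*(exp(-2*I*pi/7))*conj(1) + 1*(exp(-6*I*pi/7))*conj(1) + 1*(exp(4*I*pi/7))*conj(1)]
      = (1/7)[(1) + (exp(-4*I*pi/7)) + (exp(6*I*pi/7)) + (exp(2*I*pi/7)) + (exp(-2*I*pi/7)) + (exp(-6*I*pi/7)) + (exp(4*I*pi/7))] = 0/7 = 0
  <chi_1*chi_4, chi_1> = (1/7)[1*(1)*conj(1) + 1*(exp(-4*I*pi/7))*conj(exp(2*I*pi/7)) + 1*(exp(6*I*pi/7))*conj(exp(4*I*pi/7)) + 1*(exp(2*I*pi/7))*conj(exp(6*I*pi/7)) + 1*(exp(-2*I*pi/7))*conj(exp(-6*I*pi/7)) + 1*(exp(-6*I*pi/7))*conj(exp(-4*I*pi/7)) + 1*(exp(4*I*pi/7))*conj(exp(-2*I*pi/7))]
      = (1/7)[(1) + (exp(-6*I*pi/7)) + (exp(2*I*pi/7)) + (exp(-4*I*pi/7)) + (exp(4*I*pi/7)) + (exp(-2*I*pi/7)) + (exp(6*I*pi/7))] = 0/7 = 0
  <chi_1*chi_4, chi_2> = (1/7)[1*(1)*conj(1) + 1*(exp(-4*I*pi/7))*conj(exp(4*I*pi/7)) + 1*(exp(6*I*pi/7))*conj(exp(-6*I*pi/7)) + 1*(exp(2*I*pi/7))*conj(exp(-2*I*pi/7)) + 1*(exp(-2*I*pi/7))*conj(exp(2*I*pi/7)) + 1*(exp(-6*I*pi/7))*conj(exp(6*I*pi/7)) + 1*(exp(4*I*pi/7))*conj(exp(-4*I*pi/7))]
      = (1/7)[(1) + (exp(6*I*pi/7)) + (exp(-2*I*pi/7)) + (exp(4*I*pi/7)) + (exp(-4*I*pi/7)) + (exp(2*I*pi/7)) + (exp(-6*I*pi/7))] = 0/7 = 0
  <chi_1*chi_4, chi_3> = (1/7)[1*(1)*conj(1) + 1*(exp(-4*I*pi/7))*conj(exp(6*I*pi/7)) + 1*(exp(6*I*pi/7))*conj(exp(-2*I*pi/7)) + 1*(exp(2*I*pi/7))*conj(exp(4*I*pi/7)) + 1*(exp(-2*I*pi/7))*conj(exp(-4*I*pi/7)) + 1*(exp(-6*I*pi/7))*conj(exp(2*I*pi/7)) + 1*(exp(4*I*pi/7))*conj(exp(-6*I*pi/7))]
      = (1/7)[(1) + (exp(4*I*pi/7)) + (exp(-6*I*pi/7)) + (exp(-2*I*pi/7)) + (exp(2*I*pi/7)) + (exp(6*I*pi/7)) + (exp(-4*I*pi/7))] = 0/7 = 0
  <chi_1*chi_4, chi_4> = (1/7)[1*(1)*conj(1) + 1*(exp(-4*I*pi/7))*conj(exp(-6*I*pi/7)) + 1*(exp(6*I*pi/7))*conj(exp(2*I*pi/7)) + 1*(exp(2*I*pi/7))*conj(exp(-4*I*pi/7)) + 1*(exp(-2*I*pi/7))*conj(exp(4*I*pi/7)) + 1*(exp(-6*I*pi/7))*conj(exp(-2*I*pi/7)) + 1*(exp(4*I*pi/7))*conj(exp(6*I*pi/7))]
      = (1/7)[(1) + (exp(2*I*pi/7)) + (exp(4*I*pi/7)) + (exp(6*I*pi/7)) + (exp(-6*I*pi/7)) + (exp(-4*I*pi/7)) + (exp(-2*I*pi/7))] = 0/7 = 0
  <chi_1*chi_4, chi_5> = (1/7)[1*(1)*conj(1) + 1*(exp(-4*I*pi/7))*conj(exp(-4*I*pi/7)) + 1*(exp(6*I*pi/7))*conj(exp(6*I*pi/7)) + 1*(exp(2*I*pi/7))*conj(exp(2*I*pi/7)) + 1*(exp(-2*I*pi/7))*conj(exp(-2*I*pi/7)) + 1*(exp(-6*I*pi/7))*conj(exp(-6*I*pi/7)) + 1*(exp(4*I*pi/7))*conj(exp(4*I*pi/7))]
      = (1/7)[(1) + (1) + (1) + (1) + (1) + (1) + (1)] = 7/7 = 1
  <chi_1*chi_4, chi_6> = (1/7)[1*(1)*conj(1) + 1*(exp(-4*I*pi/7))*conj(exp(-2*I*pi/7)) + 1*(exp(6*I*pi/7))*conj(exp(-4*I*pi/7)) + 1*(exp(2*I*pi/7))*conj(exp(-6*I*pi/7)) + 1*(exp(-2*I*pi/7))*conj(exp(6*I*pi/7)) + 1*(exp(-6*I*pi/7))*conj(exp(4*I*pi/7)) + 1*(exp(4*I*pi/7))*conj(exp(2*I*pi/7))]
      = (1/7)[(1) + (exp(-2*I*pi/7)) + (exp(-4*I*pi/7)) + (exp(-6*I*pi/7)) + (exp(6*I*pi/7)) + (exp(4*I*pi/7)) + (exp(2*I*pi/7))] = 0/7 = 0
(Exp terms are combined using exp(i*s)*conj(exp(i*t)) = exp(i*(s-t)), and sums of them are collapsed using the identity that for every m > 1 the m distinct m-th roots of unity sum to 0, e.g. 1 + exp(2*I*pi/3) + exp(-2*I*pi/3) = 0.)
Hence the multiplicities are chi_5: 1. Dimension check: dim(chi_1)*dim(chi_4) = 1*1 = 1 and sum (mult * dim) = 1*1 = 1.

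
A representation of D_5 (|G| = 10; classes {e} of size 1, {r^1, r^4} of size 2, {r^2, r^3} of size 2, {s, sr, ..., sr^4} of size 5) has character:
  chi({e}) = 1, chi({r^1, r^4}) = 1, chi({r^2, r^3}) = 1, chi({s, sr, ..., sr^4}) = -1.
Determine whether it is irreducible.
Irreducible: <chi, chi> = 1.

Working: <chi, chi> = (1/|G|) sum_C |C| * |chi(C)|^2 = (1/10)[1*|1|^2 + 2*|1|^2 + 2*|1|^2 + 5*|-1|^2]
  = (1/10)[(1) + (2) + (2) + (5)] = 10/10 = 1.
A character is irreducible iff <chi, chi> = 1, so this representation is irreducible.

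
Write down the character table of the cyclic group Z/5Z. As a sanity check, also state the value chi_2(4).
Character table of Z/5Z (irreps indexed chi_0,...,chi_4 with chi_k(m) = zeta_5^(k*m), zeta_5 = exp(2*pi*i/5)):
  irrep \ class  {0} (size 1)  {1} (size 1)    {2} (size 1)    {3} (size 1)    {4} (size 1)  
  chi_0          1             1               1               1               1             
  chi_1          1             exp(2*I*pi/5)   exp(4*I*pi/5)   exp(-4*I*pi/5)  exp(-2*I*pi/5)
  chi_2          1             exp(4*I*pi/5)   exp(-2*I*pi/5)  exp(2*I*pi/5)   exp(-4*I*pi/5)
  chi_3          1             exp(-4*I*pi/5)  exp(2*I*pi/5)   exp(-2*I*pi/5)  exp(4*I*pi/5) 
  chi_4          1             exp(-2*I*pi/5)  exp(-4*I*pi/5)  exp(4*I*pi/5)   exp(2*I*pi/5) 

Spot check: chi_2(4) = zeta_5^(2*4) = zeta_5^8 = exp(-4*I*pi/5).

Details: Z/5Z is abelian, so all 5 irreducible complex representations are 1-dimensional. They are given by chi_k(m) = zeta_5^(k*m) for k = 0,...,4. Row orthogonality: sum_m chi_k(m) conj(chi_l(m)) = 5 * [k = l].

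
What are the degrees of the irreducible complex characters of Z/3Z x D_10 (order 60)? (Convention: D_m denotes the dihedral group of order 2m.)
Dimensions: 1, 1, 1, 1, 1, 1, 1, 1, 1, 1, 1, 1, 2, 2, 2, 2, 2, 2, 2, 2, 2, 2, 2, 2

Justification: There are 24 irreducibles (= number of conjugacy classes). Their dimensions d_i satisfy sum d_i^2 = |G| = 60: 1 + 1 + 1 + 1 + 1 + 1 + 1 + 1 + 1 + 1 + 1 + 1 + 4 + 4 + 4 + 4 + 4 + 4 + 4 + 4 + 4 + 4 + 4 + 4 = 60. (For the product with Z/3Z: each of the 3 1-dim characters of Z/3Z tensors with each irrep of D_10, giving 3 copies of each D_10-dimension.)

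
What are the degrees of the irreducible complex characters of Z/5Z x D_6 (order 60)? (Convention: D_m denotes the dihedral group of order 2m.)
Dimensions: 1, 1, 1, 1, 1, 1, 1, 1, 1, 1, 1, 1, 1, 1, 1, 1, 1, 1, 1, 1, 2, 2, 2, 2, 2, 2, 2, 2, 2, 2

There are 30 irreducibles (= number of conjugacy classes). Their dimensions d_i satisfy sum d_i^2 = |G| = 60: 1 + 1 + 1 + 1 + 1 + 1 + 1 + 1 + 1 + 1 + 1 + 1 + 1 + 1 + 1 + 1 + 1 + 1 + 1 + 1 + 4 + 4 + 4 + 4 + 4 + 4 + 4 + 4 + 4 + 4 = 60. (For the product with Z/5Z: each of the 5 1-dim characters of Z/5Z tensors with each irrep of D_6, giving 5 copies of each D_6-dimension.)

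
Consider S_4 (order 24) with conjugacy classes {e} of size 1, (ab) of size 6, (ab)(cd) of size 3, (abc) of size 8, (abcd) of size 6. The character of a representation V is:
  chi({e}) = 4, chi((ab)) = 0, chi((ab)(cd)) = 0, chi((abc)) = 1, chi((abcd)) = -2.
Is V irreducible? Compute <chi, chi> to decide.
Not irreducible (reducible): <chi, chi> = 2 > 1.

Solution. <chi, chi> = (1/|G|) sum_C |C| * |chi(C)|^2 = (1/24)[1*|4|^2 + 6*|0|^2 + 3*|0|^2 + 8*|1|^2 + 6*|-2|^2]
  = (1/24)[(16) + (0) + (0) + (8) + (24)] = 48/24 = 2.
A character is irreducible iff <chi, chi> = 1, so this representation is reducible.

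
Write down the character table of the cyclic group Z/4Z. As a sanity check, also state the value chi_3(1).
Character table of Z/4Z (irreps indexed chi_0,...,chi_3 with chi_k(m) = zeta_4^(k*m), zeta_4 = exp(2*pi*i/4)):
  irrep \ class  {0} (size 1)  {1} (size 1)  {2} (size 1)  {3} (size 1)
  chi_0          1             1             1             1           
  chi_1          1             I             -1            -I          
  chi_2          1             -1            1             -1          
  chi_3          1             -I            -1            I           

Spot check: chi_3(1) = zeta_4^(3*1) = zeta_4^3 = -I.

Argument: Z/4Z is abelian, so all 4 irreducible complex representations are 1-dimensional. They are given by chi_k(m) = zeta_4^(k*m) for k = 0,...,3. Row orthogonality: sum_m chi_k(m) conj(chi_l(m)) = 4 * [k = l].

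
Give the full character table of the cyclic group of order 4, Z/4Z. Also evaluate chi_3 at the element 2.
Character table of Z/4Z (irreps indexed chi_0,...,chi_3 with chi_k(m) = zeta_4^(k*m), zeta_4 = exp(2*pi*i/4)):
  irrep \ class  {0} (size 1)  {1} (size 1)  {2} (size 1)  {3} (size 1)
  chi_0          1             1             1             1           
  chi_1          1             I             -1            -I          
  chi_2          1             -1            1             -1          
  chi_3          1             -I            -1            I           

Spot check: chi_3(2) = zeta_4^(3*2) = zeta_4^6 = -1.

Details: Z/4Z is abelian, so all 4 irreducible complex representations are 1-dimensional. They are given by chi_k(m) = zeta_4^(k*m) for k = 0,...,3. Row orthogonality: sum_m chi_k(m) conj(chi_l(m)) = 4 * [k = l].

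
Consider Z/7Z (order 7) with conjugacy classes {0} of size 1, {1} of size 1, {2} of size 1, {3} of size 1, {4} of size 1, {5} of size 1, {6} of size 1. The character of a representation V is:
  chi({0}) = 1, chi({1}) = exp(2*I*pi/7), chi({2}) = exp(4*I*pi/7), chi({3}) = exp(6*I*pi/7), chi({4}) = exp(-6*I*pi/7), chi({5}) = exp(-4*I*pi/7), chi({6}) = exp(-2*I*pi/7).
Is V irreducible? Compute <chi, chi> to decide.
Irreducible: <chi, chi> = 1.

Details: <chi, chi> = (1/|G|) sum_C |C| * |chi(C)|^2 = (1/7)[1*|1|^2 + 1*|exp(2*I*pi/7)|^2 + 1*|exp(4*I*pi/7)|^2 + 1*|exp(6*I*pi/7)|^2 + 1*|exp(-6*I*pi/7)|^2 + 1*|exp(-4*I*pi/7)|^2 + 1*|exp(-2*I*pi/7)|^2]
  = (1/7)[(1) + (1) + (1) + (1) + (1) + (1) + (1)] = 7/7 = 1.
(Exp terms are combined using exp(i*s)*conj(exp(i*t)) = exp(i*(s-t)), and sums of them are collapsed using the identity that for every m > 1 the m distinct m-th roots of unity sum to 0, e.g. 1 + exp(2*I*pi/3) + exp(-2*I*pi/3) = 0.)
A character is irreducible iff <chi, chi> = 1, so this representation is irreducible.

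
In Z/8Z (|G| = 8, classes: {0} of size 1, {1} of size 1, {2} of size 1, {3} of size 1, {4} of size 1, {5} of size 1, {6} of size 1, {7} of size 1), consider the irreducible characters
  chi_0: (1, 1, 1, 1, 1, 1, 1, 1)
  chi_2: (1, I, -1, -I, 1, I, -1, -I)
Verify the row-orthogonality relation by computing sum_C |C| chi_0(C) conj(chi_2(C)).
Sum = 0; so <chi_0, chi_2> = 0 (distinct irreducibles are orthogonal).

Reasoning: Compute term by term over conjugacy classes (|C| * chi_0(C) * conj(chi_2(C))):
  1*(1)*conj(1) + 1*(1)*conj(I) + 1*(1)*conj(-1) + 1*(1)*conj(-I) + 1*(1)*conj(1) + 1*(1)*conj(I) + 1*(1)*conj(-1) + 1*(1)*conj(-I)
  = (1) + (-I) + (-1) + (I) + (1) + (-I) + (-1) + (I)
  = 0.
(Exp terms are combined using exp(i*s)*conj(exp(i*t)) = exp(i*(s-t)), and sums of them are collapsed using the identity that for every m > 1 the m distinct m-th roots of unity sum to 0, e.g. 1 + exp(2*I*pi/3) + exp(-2*I*pi/3) = 0.)
Dividing by |G| = 8 gives 0/8 = 0, matching the row-orthogonality relation <chi_0, chi_2> = [chi_0 = chi_2].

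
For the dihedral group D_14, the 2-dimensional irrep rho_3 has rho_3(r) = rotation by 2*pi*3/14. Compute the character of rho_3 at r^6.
chi_{rho_3}(r^6) = 2*cos(2*pi*3*6/14) = -2*cos(3*pi/7)

Why: rho_3(r^6) is rotation by angle 2*pi*3*6/14, whose trace is 2*cos(2*pi*3*6/14) = -2*cos(3*pi/7).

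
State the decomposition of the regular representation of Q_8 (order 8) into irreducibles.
Each irreducible V_i of dimension d_i appears with multiplicity d_i, i.e. rho_reg = (direct sum over all irreducibles V_i) d_i V_i. The irreducible dimensions for Q_8 are 1, 1, 1, 1, 2: 4 irreducibles of dimension 1, each with multiplicity 1; 1 irreducible of dimension 2, with multiplicity 2. Total dimension 4*1*1 + 1*2*2 = 8 = |G|.

Explanation: General theorem: in the regular representation of a finite group G, each irreducible appears with multiplicity equal to its dimension. Check: dim(rho_reg) = sum d_i^2 = 1 + 1 + 1 + 1 + 4 = 8 = |G|.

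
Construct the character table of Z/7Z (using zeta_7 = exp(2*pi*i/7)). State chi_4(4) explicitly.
Character table of Z/7Z (irreps indexed chi_0,...,chi_6 with chi_k(m) = zeta_7^(k*m), zeta_7 = exp(2*pi*i/7)):
  irrep \ class  {0} (size 1)  {1} (size 1)    {2} (size 1)    {3} (size 1)    {4} (size 1)    {5} (size 1)    {6} (size 1)  
  chi_0          1             1               1               1               1               1               1             
  chi_1          1             exp(2*I*pi/7)   exp(4*I*pi/7)   exp(6*I*pi/7)   exp(-6*I*pi/7)  exp(-4*I*pi/7)  exp(-2*I*pi/7)
  chi_2          1             exp(4*I*pi/7)   exp(-6*I*pi/7)  exp(-2*I*pi/7)  exp(2*I*pi/7)   exp(6*I*pi/7)   exp(-4*I*pi/7)
  chi_3          1             exp(6*I*pi/7)   exp(-2*I*pi/7)  exp(4*I*pi/7)   exp(-4*I*pi/7)  exp(2*I*pi/7)   exp(-6*I*pi/7)
  chi_4          1             exp(-6*I*pi/7)  exp(2*I*pi/7)   exp(-4*I*pi/7)  exp(4*I*pi/7)   exp(-2*I*pi/7)  exp(6*I*pi/7) 
  chi_5          1             exp(-4*I*pi/7)  exp(6*I*pi/7)   exp(2*I*pi/7)   exp(-2*I*pi/7)  exp(-6*I*pi/7)  exp(4*I*pi/7) 
  chi_6          1             exp(-2*I*pi/7)  exp(-4*I*pi/7)  exp(-6*I*pi/7)  exp(6*I*pi/7)   exp(4*I*pi/7)   exp(2*I*pi/7) 

Spot check: chi_4(4) = zeta_7^(4*4) = zeta_7^16 = exp(4*I*pi/7).

Reasoning: Z/7Z is abelian, so all 7 irreducible complex representations are 1-dimensional. They are given by chi_k(m) = zeta_7^(k*m) for k = 0,...,6. Row orthogonality: sum_m chi_k(m) conj(chi_l(m)) = 7 * [k = l].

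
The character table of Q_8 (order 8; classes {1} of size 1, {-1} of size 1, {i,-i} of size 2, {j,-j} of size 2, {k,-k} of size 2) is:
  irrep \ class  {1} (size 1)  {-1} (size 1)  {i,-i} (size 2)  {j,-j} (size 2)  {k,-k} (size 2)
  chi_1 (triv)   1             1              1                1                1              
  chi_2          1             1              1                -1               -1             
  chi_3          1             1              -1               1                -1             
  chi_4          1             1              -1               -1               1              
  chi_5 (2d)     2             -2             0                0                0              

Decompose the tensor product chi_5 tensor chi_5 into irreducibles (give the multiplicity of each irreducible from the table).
chi_5 tensor chi_5 = chi_1 + chi_2 + chi_3 + chi_4 (all other irreducibles have multiplicity 0).

Working: The character of a tensor product is the pointwise product (chi_5 * chi_5)(C) = chi_5(C) * chi_5(C):
  {1}: (2)*(2), {-1}: (-2)*(-2), {i,-i}: (0)*(0), {j,-j}: (0)*(0), {k,-k}: (0)*(0)
so (chi_5 * chi_5) takes values
  {1} -> 4, {-1} -> 4, {i,-i} -> 0, {j,-j} -> 0, {k,-k} -> 0.
Now take the inner product of this character with each irreducible chi from the table, <chi_5*chi_5, chi> = (1/8) sum_C |C| (chi_5*chi_5)(C) conj(chi(C)):
  <chi_5*chi_5, chi_1> = (1/8)[1*(4)*conj(1) + 1*(4)*conj(1) + 2*(0)*conj(1) + 2*(0)*conj(1) + 2*(0)*conj(1)]
      = (1/8)[(4) + (4) + (0) + (0) + (0)] = 8/8 = 1
  <chi_5*chi_5, chi_2> = (1/8)[1*(4)*conj(1) + 1*(4)*conj(1) + 2*(0)*conj(1) + 2*(0)*conj(-1) + 2*(0)*conj(-1)]
      = (1/8)[(4) + (4) + (0) + (0) + (0)] = 8/8 = 1
  <chi_5*chi_5, chi_3> = (1/8)[1*(4)*conj(1) + 1*(4)*conj(1) + 2*(0)*conj(-1) + 2*(0)*conj(1) + 2*(0)*conj(-1)]
      = (1/8)[(4) + (4) + (0) + (0) + (0)] = 8/8 = 1
  <chi_5*chi_5, chi_4> = (1/8)[1*(4)*conj(1) + 1*(4)*conj(1) + 2*(0)*conj(-1) + 2*(0)*conj(-1) + 2*(0)*conj(1)]
      = (1/8)[(4) + (4) + (0) + (0) + (0)] = 8/8 = 1
  <chi_5*chi_5, chi_5> = (1/8)[1*(4)*conj(2) + 1*(4)*conj(-2) + 2*(0)*conj(0) + 2*(0)*conj(0) + 2*(0)*conj(0)]
      = (1/8)[(8) + (-8) + (0) + (0) + (0)] = 0/8 = 0
Hence the multiplicities are chi_1: 1, chi_2: 1, chi_3: 1, chi_4: 1. Dimension check: dim(chi_5)*dim(chi_5) = 2*2 = 4 and sum (mult * dim) = 1*1 + 1*1 + 1*1 + 1*1 = 4.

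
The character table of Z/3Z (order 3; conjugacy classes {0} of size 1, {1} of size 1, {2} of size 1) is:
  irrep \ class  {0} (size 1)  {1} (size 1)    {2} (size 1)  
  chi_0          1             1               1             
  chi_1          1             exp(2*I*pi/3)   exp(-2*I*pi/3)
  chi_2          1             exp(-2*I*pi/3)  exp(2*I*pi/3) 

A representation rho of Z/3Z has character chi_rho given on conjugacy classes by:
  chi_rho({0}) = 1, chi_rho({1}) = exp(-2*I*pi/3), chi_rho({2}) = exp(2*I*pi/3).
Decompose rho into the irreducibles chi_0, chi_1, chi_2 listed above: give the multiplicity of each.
Multiplicities: chi_0: 0, chi_1: 0, chi_2: 1.

Proof sketch: Use <chi_rho, chi> = (1/|G|) sum_C |C| * chi_rho(C) * conj(chi(C)) with |G| = 3 for each irreducible chi in the table:
  <chi_rho, chi_0> = (1/3)[1*(1)*conj(1) + 1*(exp(-2*I*pi/3))*conj(1) + 1*(exp(2*I*pi/3))*conj(1)]
      = (1/3)[(1) + (exp(-2*I*pi/3)) + (exp(2*I*pi/3))] = 0/3 = 0
  <chi_rho, chi_1> = (1/3)[1*(1)*conj(1) + 1*(exp(-2*I*pi/3))*conj(exp(2*I*pi/3)) + 1*(exp(2*I*pi/3))*conj(exp(-2*I*pi/3))]
      = (1/3)[(1) + (exp(2*I*pi/3)) + (exp(-2*I*pi/3))] = 0/3 = 0
  <chi_rho, chi_2> = (1/3)[1*(1)*conj(1) + 1*(exp(-2*I*pi/3))*conj(exp(-2*I*pi/3)) + 1*(exp(2*I*pi/3))*conj(exp(2*I*pi/3))]
      = (1/3)[(1) + (1) + (1)] = 3/3 = 1
(Exp terms are combined using exp(i*s)*conj(exp(i*t)) = exp(i*(s-t)), and sums of them are collapsed using the identity that for every m > 1 the m distinct m-th roots of unity sum to 0, e.g. 1 + exp(2*I*pi/3) + exp(-2*I*pi/3) = 0.)
Dimension check: dim(rho) = sum (mult * dim) = 0*1 + 0*1 + 1*1 = 1 = chi_rho(e) = 1.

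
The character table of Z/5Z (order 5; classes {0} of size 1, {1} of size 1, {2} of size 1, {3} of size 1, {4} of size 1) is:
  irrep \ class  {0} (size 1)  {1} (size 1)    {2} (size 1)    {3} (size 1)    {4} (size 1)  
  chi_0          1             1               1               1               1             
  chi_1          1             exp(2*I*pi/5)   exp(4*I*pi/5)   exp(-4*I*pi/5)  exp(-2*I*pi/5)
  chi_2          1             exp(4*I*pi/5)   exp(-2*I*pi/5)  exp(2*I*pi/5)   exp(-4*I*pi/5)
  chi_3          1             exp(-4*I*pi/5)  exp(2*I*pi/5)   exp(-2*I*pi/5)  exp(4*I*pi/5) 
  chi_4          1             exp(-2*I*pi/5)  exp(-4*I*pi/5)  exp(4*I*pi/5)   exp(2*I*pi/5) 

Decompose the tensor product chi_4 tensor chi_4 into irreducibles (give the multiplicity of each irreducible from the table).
chi_4 tensor chi_4 = chi_3 (all other irreducibles have multiplicity 0).

Justification: The character of a tensor product is the pointwise product (chi_4 * chi_4)(C) = chi_4(C) * chi_4(C):
  {0}: (1)*(1), {1}: (exp(-2*I*pi/5))*(exp(-2*I*pi/5)), {2}: (exp(-4*I*pi/5))*(exp(-4*I*pi/5)), {3}: (exp(4*I*pi/5))*(exp(4*I*pi/5)), {4}: (exp(2*I*pi/5))*(exp(2*I*pi/5))
so (chi_4 * chi_4) takes values
  {0} -> 1, {1} -> exp(-4*I*pi/5), {2} -> exp(2*I*pi/5), {3} -> exp(-2*I*pi/5), {4} -> exp(4*I*pi/5).
Now take the inner product of this character with each irreducible chi from the table, <chi_4*chi_4, chi> = (1/5) sum_C |C| (chi_4*chi_4)(C) conj(chi(C)):
  <chi_4*chi_4, chi_0> = (1/5)[1*(1)*conj(1) + 1*(exp(-4*I*pi/5))*conj(1) + 1*(exp(2*I*pi/5))*conj(1) + 1*(exp(-2*I*pi/5))*conj(1) + 1*(exp(4*I*pi/5))*conj(1)]
      = (1/5)[(1) + (exp(-4*I*pi/5)) + (exp(2*I*pi/5)) + (exp(-2*I*pi/5)) + (exp(4*I*pi/5))] = 0/5 = 0
  <chi_4*chi_4, chi_1> = (1/5)[1*(1)*conj(1) + 1*(exp(-4*I*pi/5))*conj(exp(2*I*pi/5)) + 1*(exp(2*I*pi/5))*conj(exp(4*I*pi/5)) + 1*(exp(-2*I*pi/5))*conj(exp(-4*I*pi/5)) + 1*(exp(4*I*pi/5))*conj(exp(-2*I*pi/5))]
      = (1/5)[(1) + (exp(4*I*pi/5)) + (exp(-2*I*pi/5)) + (exp(2*I*pi/5)) + (exp(-4*I*pi/5))] = 0/5 = 0
  <chi_4*chi_4, chi_2> = (1/5)[1*(1)*conj(1) + 1*(exp(-4*I*pi/5))*conj(exp(4*I*pi/5)) + 1*(exp(2*I*pi/5))*conj(exp(-2*I*pi/5)) + 1*(exp(-2*I*pi/5))*conj(exp(2*I*pi/5)) + 1*(exp(4*I*pi/5))*conj(exp(-4*I*pi/5))]
      = (1/5)[(1) + (exp(2*I*pi/5)) + (exp(4*I*pi/5)) + (exp(-4*I*pi/5)) + (exp(-2*I*pi/5))] = 0/5 = 0
  <chi_4*chi_4, chi_3> = (1/5)[1*(1)*conj(1) + 1*(exp(-4*I*pi/5))*conj(exp(-4*I*pi/5)) + 1*(exp(2*I*pi/5))*conj(exp(2*I*pi/5)) + 1*(exp(-2*I*pi/5))*conj(exp(-2*I*pi/5)) + 1*(exp(4*I*pi/5))*conj(exp(4*I*pi/5))]
      = (1/5)[(1) + (1) + (1) + (1) + (1)] = 5/5 = 1
  <chi_4*chi_4, chi_4> = (1/5)[1*(1)*conj(1) + 1*(exp(-4*I*pi/5))*conj(exp(-2*I*pi/5)) + 1*(exp(2*I*pi/5))*conj(exp(-4*I*pi/5)) + 1*(exp(-2*I*pi/5))*conj(exp(4*I*pi/5)) + 1*(exp(4*I*pi/5))*conj(exp(2*I*pi/5))]
      = (1/5)[(1) + (exp(-2*I*pi/5)) + (exp(-4*I*pi/5)) + (exp(4*I*pi/5)) + (exp(2*I*pi/5))] = 0/5 = 0
(Exp terms are combined using exp(i*s)*conj(exp(i*t)) = exp(i*(s-t)), and sums of them are collapsed using the identity that for every m > 1 the m distinct m-th roots of unity sum to 0, e.g. 1 + exp(2*I*pi/3) + exp(-2*I*pi/3) = 0.)
Hence the multiplicities are chi_3: 1. Dimension check: dim(chi_4)*dim(chi_4) = 1*1 = 1 and sum (mult * dim) = 1*1 = 1.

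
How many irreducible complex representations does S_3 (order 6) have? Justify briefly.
3

Why: The number of irreducible complex representations of a finite group equals its number of conjugacy classes. Conjugacy classes in S_3 correspond to cycle types, i.e. partitions of 3; there are p(3) = 3 of them, so S_3 (order 6) has exactly 3 irreducible complex representations.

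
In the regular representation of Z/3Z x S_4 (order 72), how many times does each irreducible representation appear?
Each irreducible V_i of dimension d_i appears with multiplicity d_i, i.e. rho_reg = (direct sum over all irreducibles V_i) d_i V_i. The irreducible dimensions for Z/3Z x S_4 are 1, 1, 1, 1, 1, 1, 2, 2, 2, 3, 3, 3, 3, 3, 3: 6 irreducibles of dimension 1, each with multiplicity 1; 3 irreducibles of dimension 2, each with multiplicity 2; 6 irreducibles of dimension 3, each with multiplicity 3. Total dimension 6*1*1 + 3*2*2 + 6*3*3 = 72 = |G|.

General theorem: in the regular representation of a finite group G, each irreducible appears with multiplicity equal to its dimension. Check: dim(rho_reg) = sum d_i^2 = 1 + 1 + 1 + 1 + 1 + 1 + 4 + 4 + 4 + 9 + 9 + 9 + 9 + 9 + 9 = 72 = |G|.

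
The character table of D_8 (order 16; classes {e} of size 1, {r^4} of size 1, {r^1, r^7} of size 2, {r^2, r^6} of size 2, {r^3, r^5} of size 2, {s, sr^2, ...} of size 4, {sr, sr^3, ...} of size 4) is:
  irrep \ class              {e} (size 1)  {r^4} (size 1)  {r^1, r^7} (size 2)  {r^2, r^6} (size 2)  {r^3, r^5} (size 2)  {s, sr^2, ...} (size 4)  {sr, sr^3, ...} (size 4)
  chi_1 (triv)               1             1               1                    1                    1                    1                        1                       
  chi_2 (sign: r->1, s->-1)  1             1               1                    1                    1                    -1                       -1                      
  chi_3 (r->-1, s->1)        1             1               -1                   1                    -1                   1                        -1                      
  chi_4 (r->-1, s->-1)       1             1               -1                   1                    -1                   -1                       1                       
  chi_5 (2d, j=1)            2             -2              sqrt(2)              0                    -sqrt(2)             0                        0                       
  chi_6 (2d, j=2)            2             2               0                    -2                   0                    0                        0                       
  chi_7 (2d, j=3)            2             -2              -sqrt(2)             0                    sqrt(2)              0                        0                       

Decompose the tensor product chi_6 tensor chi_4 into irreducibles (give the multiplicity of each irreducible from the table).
chi_6 tensor chi_4 = chi_6 (all other irreducibles have multiplicity 0).

Derivation: The character of a tensor product is the pointwise product (chi_6 * chi_4)(C) = chi_6(C) * chi_4(C):
  {e}: (2)*(1), {r^4}: (2)*(1), {r^1, r^7}: (0)*(-1), {r^2, r^6}: (-2)*(1), {r^3, r^5}: (0)*(-1), {s, sr^2, ...}: (0)*(-1), {sr, sr^3, ...}: (0)*(1)
so (chi_6 * chi_4) takes values
  {e} -> 2, {r^4} -> 2, {r^1, r^7} -> 0, {r^2, r^6} -> -2, {r^3, r^5} -> 0, {s, sr^2, ...} -> 0, {sr, sr^3, ...} -> 0.
Now take the inner product of this character with each irreducible chi from the table, <chi_6*chi_4, chi> = (1/16) sum_C |C| (chi_6*chi_4)(C) conj(chi(C)):
  <chi_6*chi_4, chi_1> = (1/16)[1*(2)*conj(1) + 1*(2)*conj(1) + 2*(0)*conj(1) + 2*(-2)*conj(1) + 2*(0)*conj(1) + 4*(0)*conj(1) + 4*(0)*conj(1)]
      = (1/16)[(2) + (2) + (0) + (-4) + (0) + (0) + (0)] = 0/16 = 0
  <chi_6*chi_4, chi_2> = (1/16)[1*(2)*conj(1) + 1*(2)*conj(1) + 2*(0)*conj(1) + 2*(-2)*conj(1) + 2*(0)*conj(1) + 4*(0)*conj(-1) + 4*(0)*conj(-1)]
      = (1/16)[(2) + (2) + (0) + (-4) + (0) + (0) + (0)] = 0/16 = 0
  <chi_6*chi_4, chi_3> = (1/16)[1*(2)*conj(1) + 1*(2)*conj(1) + 2*(0)*conj(-1) + 2*(-2)*conj(1) + 2*(0)*conj(-1) + 4*(0)*conj(1) + 4*(0)*conj(-1)]
      = (1/16)[(2) + (2) + (0) + (-4) + (0) + (0) + (0)] = 0/16 = 0
  <chi_6*chi_4, chi_4> = (1/16)[1*(2)*conj(1) + 1*(2)*conj(1) + 2*(0)*conj(-1) + 2*(-2)*conj(1) + 2*(0)*conj(-1) + 4*(0)*conj(-1) + 4*(0)*conj(1)]
      = (1/16)[(2) + (2) + (0) + (-4) + (0) + (0) + (0)] = 0/16 = 0
  <chi_6*chi_4, chi_5> = (1/16)[1*(2)*conj(2) + 1*(2)*conj(-2) + 2*(0)*conj(sqrt(2)) + 2*(-2)*conj(0) + 2*(0)*conj(-sqrt(2)) + 4*(0)*conj(0) + 4*(0)*conj(0)]
      = (1/16)[(4) + (-4) + (0) + (0) + (0) + (0) + (0)] = 0/16 = 0
  <chi_6*chi_4, chi_6> = (1/16)[1*(2)*conj(2) + 1*(2)*conj(2) + 2*(0)*conj(0) + 2*(-2)*conj(-2) + 2*(0)*conj(0) + 4*(0)*conj(0) + 4*(0)*conj(0)]
      = (1/16)[(4) + (4) + (0) + (8) + (0) + (0) + (0)] = 16/16 = 1
  <chi_6*chi_4, chi_7> = (1/16)[1*(2)*conj(2) + 1*(2)*conj(-2) + 2*(0)*conj(-sqrt(2)) + 2*(-2)*conj(0) + 2*(0)*conj(sqrt(2)) + 4*(0)*conj(0) + 4*(0)*conj(0)]
      = (1/16)[(4) + (-4) + (0) + (0) + (0) + (0) + (0)] = 0/16 = 0
Hence the multiplicities are chi_6: 1. Dimension check: dim(chi_6)*dim(chi_4) = 2*1 = 2 and sum (mult * dim) = 1*2 = 2.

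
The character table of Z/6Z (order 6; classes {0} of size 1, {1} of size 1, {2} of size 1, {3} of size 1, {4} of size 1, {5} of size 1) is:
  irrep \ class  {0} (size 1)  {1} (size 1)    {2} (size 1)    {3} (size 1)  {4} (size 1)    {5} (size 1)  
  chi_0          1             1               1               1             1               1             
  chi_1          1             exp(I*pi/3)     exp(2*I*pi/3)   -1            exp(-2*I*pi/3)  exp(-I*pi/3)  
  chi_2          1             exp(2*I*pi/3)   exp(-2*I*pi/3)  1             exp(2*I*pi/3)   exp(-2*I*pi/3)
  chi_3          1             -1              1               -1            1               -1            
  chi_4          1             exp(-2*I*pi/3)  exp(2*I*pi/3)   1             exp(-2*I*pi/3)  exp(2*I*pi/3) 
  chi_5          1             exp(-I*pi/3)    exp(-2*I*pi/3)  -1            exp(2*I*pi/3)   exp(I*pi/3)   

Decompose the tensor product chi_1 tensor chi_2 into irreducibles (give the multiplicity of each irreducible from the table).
chi_1 tensor chi_2 = chi_3 (all other irreducibles have multiplicity 0).

Argument: The character of a tensor product is the pointwise product (chi_1 * chi_2)(C) = chi_1(C) * chi_2(C):
  {0}: (1)*(1), {1}: (exp(I*pi/3))*(exp(2*I*pi/3)), {2}: (exp(2*I*pi/3))*(exp(-2*I*pi/3)), {3}: (-1)*(1), {4}: (exp(-2*I*pi/3))*(exp(2*I*pi/3)), {5}: (exp(-I*pi/3))*(exp(-2*I*pi/3))
so (chi_1 * chi_2) takes values
  {0} -> 1, {1} -> -1, {2} -> 1, {3} -> -1, {4} -> 1, {5} -> -1.
Now take the inner product of this character with each irreducible chi from the table, <chi_1*chi_2, chi> = (1/6) sum_C |C| (chi_1*chi_2)(C) conj(chi(C)):
  <chi_1*chi_2, chi_0> = (1/6)[1*(1)*conj(1) + 1*(-1)*conj(1) + 1*(1)*conj(1) + 1*(-1)*conj(1) + 1*(1)*conj(1) + 1*(-1)*conj(1)]
      = (1/6)[(1) + (-1) + (1) + (-1) + (1) + (-1)] = 0/6 = 0
  <chi_1*chi_2, chi_1> = (1/6)[1*(1)*conj(1) + 1*(-1)*conj(exp(I*pi/3)) + 1*(1)*conj(exp(2*I*pi/3)) + 1*(-1)*conj(-1) + 1*(1)*conj(exp(-2*I*pi/3)) + 1*(-1)*conj(exp(-I*pi/3))]
      = (1/6)[(1) + (-exp(-I*pi/3)) + (exp(-2*I*pi/3)) + (1) + (exp(2*I*pi/3)) + (-exp(I*pi/3))] = 0/6 = 0
  <chi_1*chi_2, chi_2> = (1/6)[1*(1)*conj(1) + 1*(-1)*conj(exp(2*I*pi/3)) + 1*(1)*conj(exp(-2*I*pi/3)) + 1*(-1)*conj(1) + 1*(1)*conj(exp(2*I*pi/3)) + 1*(-1)*conj(exp(-2*I*pi/3))]
      = (1/6)[(1) + (-exp(-2*I*pi/3)) + (exp(2*I*pi/3)) + (-1) + (exp(-2*I*pi/3)) + (-exp(2*I*pi/3))] = 0/6 = 0
  <chi_1*chi_2, chi_3> = (1/6)[1*(1)*conj(1) + 1*(-1)*conj(-1) + 1*(1)*conj(1) + 1*(-1)*conj(-1) + 1*(1)*conj(1) + 1*(-1)*conj(-1)]
      = (1/6)[(1) + (1) + (1) + (1) + (1) + (1)] = 6/6 = 1
  <chi_1*chi_2, chi_4> = (1/6)[1*(1)*conj(1) + 1*(-1)*conj(exp(-2*I*pi/3)) + 1*(1)*conj(exp(2*I*pi/3)) + 1*(-1)*conj(1) + 1*(1)*conj(exp(-2*I*pi/3)) + 1*(-1)*conj(exp(2*I*pi/3))]
      = (1/6)[(1) + (-exp(2*I*pi/3)) + (exp(-2*I*pi/3)) + (-1) + (exp(2*I*pi/3)) + (-exp(-2*I*pi/3))] = 0/6 = 0
  <chi_1*chi_2, chi_5> = (1/6)[1*(1)*conj(1) + 1*(-1)*conj(exp(-I*pi/3)) + 1*(1)*conj(exp(-2*I*pi/3)) + 1*(-1)*conj(-1) + 1*(1)*conj(exp(2*I*pi/3)) + 1*(-1)*conj(exp(I*pi/3))]
      = (1/6)[(1) + (-exp(I*pi/3)) + (exp(2*I*pi/3)) + (1) + (exp(-2*I*pi/3)) + (-exp(-I*pi/3))] = 0/6 = 0
(Exp terms are combined using exp(i*s)*conj(exp(i*t)) = exp(i*(s-t)), and sums of them are collapsed using the identity that for every m > 1 the m distinct m-th roots of unity sum to 0, e.g. 1 + exp(2*I*pi/3) + exp(-2*I*pi/3) = 0.)
Hence the multiplicities are chi_3: 1. Dimension check: dim(chi_1)*dim(chi_2) = 1*1 = 1 and sum (mult * dim) = 1*1 = 1.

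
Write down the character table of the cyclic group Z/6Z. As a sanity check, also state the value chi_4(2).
Character table of Z/6Z (irreps indexed chi_0,...,chi_5 with chi_k(m) = zeta_6^(k*m), zeta_6 = exp(2*pi*i/6)):
  irrep \ class  {0} (size 1)  {1} (size 1)    {2} (size 1)    {3} (size 1)  {4} (size 1)    {5} (size 1)  
  chi_0          1             1               1               1             1               1             
  chi_1          1             exp(I*pi/3)     exp(2*I*pi/3)   -1            exp(-2*I*pi/3)  exp(-I*pi/3)  
  chi_2          1             exp(2*I*pi/3)   exp(-2*I*pi/3)  1             exp(2*I*pi/3)   exp(-2*I*pi/3)
  chi_3          1             -1              1               -1            1               -1            
  chi_4          1             exp(-2*I*pi/3)  exp(2*I*pi/3)   1             exp(-2*I*pi/3)  exp(2*I*pi/3) 
  chi_5          1             exp(-I*pi/3)    exp(-2*I*pi/3)  -1            exp(2*I*pi/3)   exp(I*pi/3)   

Spot check: chi_4(2) = zeta_6^(4*2) = zeta_6^8 = exp(2*I*pi/3).

Explanation: Z/6Z is abelian, so all 6 irreducible complex representations are 1-dimensional. They are given by chi_k(m) = zeta_6^(k*m) for k = 0,...,5. Row orthogonality: sum_m chi_k(m) conj(chi_l(m)) = 6 * [k = l].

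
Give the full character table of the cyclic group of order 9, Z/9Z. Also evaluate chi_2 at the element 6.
Character table of Z/9Z (irreps indexed chi_0,...,chi_8 with chi_k(m) = zeta_9^(k*m), zeta_9 = exp(2*pi*i/9)):
  irrep \ class  {0} (size 1)  {1} (size 1)    {2} (size 1)    {3} (size 1)    {4} (size 1)    {5} (size 1)    {6} (size 1)    {7} (size 1)    {8} (size 1)  
  chi_0          1             1               1               1               1               1               1               1               1             
  chi_1          1             exp(2*I*pi/9)   exp(4*I*pi/9)   exp(2*I*pi/3)   exp(8*I*pi/9)   exp(-8*I*pi/9)  exp(-2*I*pi/3)  exp(-4*I*pi/9)  exp(-2*I*pi/9)
  chi_2          1             exp(4*I*pi/9)   exp(8*I*pi/9)   exp(-2*I*pi/3)  exp(-2*I*pi/9)  exp(2*I*pi/9)   exp(2*I*pi/3)   exp(-8*I*pi/9)  exp(-4*I*pi/9)
  chi_3          1             exp(2*I*pi/3)   exp(-2*I*pi/3)  1               exp(2*I*pi/3)   exp(-2*I*pi/3)  1               exp(2*I*pi/3)   exp(-2*I*pi/3)
  chi_4          1             exp(8*I*pi/9)   exp(-2*I*pi/9)  exp(2*I*pi/3)   exp(-4*I*pi/9)  exp(4*I*pi/9)   exp(-2*I*pi/3)  exp(2*I*pi/9)   exp(-8*I*pi/9)
  chi_5          1             exp(-8*I*pi/9)  exp(2*I*pi/9)   exp(-2*I*pi/3)  exp(4*I*pi/9)   exp(-4*I*pi/9)  exp(2*I*pi/3)   exp(-2*I*pi/9)  exp(8*I*pi/9) 
  chi_6          1             exp(-2*I*pi/3)  exp(2*I*pi/3)   1               exp(-2*I*pi/3)  exp(2*I*pi/3)   1               exp(-2*I*pi/3)  exp(2*I*pi/3) 
  chi_7          1             exp(-4*I*pi/9)  exp(-8*I*pi/9)  exp(2*I*pi/3)   exp(2*I*pi/9)   exp(-2*I*pi/9)  exp(-2*I*pi/3)  exp(8*I*pi/9)   exp(4*I*pi/9) 
  chi_8          1             exp(-2*I*pi/9)  exp(-4*I*pi/9)  exp(-2*I*pi/3)  exp(-8*I*pi/9)  exp(8*I*pi/9)   exp(2*I*pi/3)   exp(4*I*pi/9)   exp(2*I*pi/9) 

Spot check: chi_2(6) = zeta_9^(2*6) = zeta_9^12 = exp(2*I*pi/3).

Proof sketch: Z/9Z is abelian, so all 9 irreducible complex representations are 1-dimensional. They are given by chi_k(m) = zeta_9^(k*m) for k = 0,...,8. Row orthogonality: sum_m chi_k(m) conj(chi_l(m)) = 9 * [k = l].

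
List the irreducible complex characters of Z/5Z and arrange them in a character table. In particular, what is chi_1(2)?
Character table of Z/5Z (irreps indexed chi_0,...,chi_4 with chi_k(m) = zeta_5^(k*m), zeta_5 = exp(2*pi*i/5)):
  irrep \ class  {0} (size 1)  {1} (size 1)    {2} (size 1)    {3} (size 1)    {4} (size 1)  
  chi_0          1             1               1               1               1             
  chi_1          1             exp(2*I*pi/5)   exp(4*I*pi/5)   exp(-4*I*pi/5)  exp(-2*I*pi/5)
  chi_2          1             exp(4*I*pi/5)   exp(-2*I*pi/5)  exp(2*I*pi/5)   exp(-4*I*pi/5)
  chi_3          1             exp(-4*I*pi/5)  exp(2*I*pi/5)   exp(-2*I*pi/5)  exp(4*I*pi/5) 
  chi_4          1             exp(-2*I*pi/5)  exp(-4*I*pi/5)  exp(4*I*pi/5)   exp(2*I*pi/5) 

Spot check: chi_1(2) = zeta_5^(1*2) = zeta_5^2 = exp(4*I*pi/5).

Details: Z/5Z is abelian, so all 5 irreducible complex representations are 1-dimensional. They are given by chi_k(m) = zeta_5^(k*m) for k = 0,...,4. Row orthogonality: sum_m chi_k(m) conj(chi_l(m)) = 5 * [k = l].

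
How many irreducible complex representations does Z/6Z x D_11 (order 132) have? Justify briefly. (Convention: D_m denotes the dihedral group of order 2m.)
42

Details: The number of irreducible complex representations of a finite group equals its number of conjugacy classes. For a direct product, #classes(G x H) = #classes(G) * #classes(H). Z/6Z has 6 classes (abelian), D_11 has 7 classes, so 6 * 7 = 42, so Z/6Z x D_11 (order 132) has exactly 42 irreducible complex representations.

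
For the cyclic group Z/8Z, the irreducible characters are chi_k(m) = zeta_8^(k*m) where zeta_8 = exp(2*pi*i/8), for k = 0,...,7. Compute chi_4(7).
chi_4(7) = zeta_8^28 = -1

Derivation: chi_4(7) = zeta_8^(4*7) = zeta_8^28. Since zeta_8^8 = 1, this equals zeta_8^4 = exp(2*pi*i*4/8) = -1.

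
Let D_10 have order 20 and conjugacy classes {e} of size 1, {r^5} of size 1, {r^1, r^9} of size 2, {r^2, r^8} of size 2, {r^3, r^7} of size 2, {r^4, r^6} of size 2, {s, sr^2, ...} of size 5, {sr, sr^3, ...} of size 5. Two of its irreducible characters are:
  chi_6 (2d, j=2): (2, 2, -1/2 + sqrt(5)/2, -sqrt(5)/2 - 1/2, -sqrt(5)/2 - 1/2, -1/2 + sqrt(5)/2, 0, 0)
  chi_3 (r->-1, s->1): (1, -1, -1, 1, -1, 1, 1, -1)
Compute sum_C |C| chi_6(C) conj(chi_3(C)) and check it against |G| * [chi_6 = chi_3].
Sum = 0; so <chi_6, chi_3> = 0 (distinct irreducibles are orthogonal).

Details: Compute term by term over conjugacy classes (|C| * chi_6(C) * conj(chi_3(C))):
  1*(2)*conj(1) + 1*(2)*conj(-1) + 2*(-1/2 + sqrt(5)/2)*conj(-1) + 2*(-sqrt(5)/2 - 1/2)*conj(1) + 2*(-sqrt(5)/2 - 1/2)*conj(-1) + 2*(-1/2 + sqrt(5)/2)*conj(1) + 5*(0)*conj(1) + 5*(0)*conj(-1)
  = (2) + (-2) + (1 - sqrt(5)) + (-sqrt(5) - 1) + (1 + sqrt(5)) + (-1 + sqrt(5)) + (0) + (0)
  = 0.
Dividing by |G| = 20 gives 0/20 = 0, matching the row-orthogonality relation <chi_6, chi_3> = [chi_6 = chi_3].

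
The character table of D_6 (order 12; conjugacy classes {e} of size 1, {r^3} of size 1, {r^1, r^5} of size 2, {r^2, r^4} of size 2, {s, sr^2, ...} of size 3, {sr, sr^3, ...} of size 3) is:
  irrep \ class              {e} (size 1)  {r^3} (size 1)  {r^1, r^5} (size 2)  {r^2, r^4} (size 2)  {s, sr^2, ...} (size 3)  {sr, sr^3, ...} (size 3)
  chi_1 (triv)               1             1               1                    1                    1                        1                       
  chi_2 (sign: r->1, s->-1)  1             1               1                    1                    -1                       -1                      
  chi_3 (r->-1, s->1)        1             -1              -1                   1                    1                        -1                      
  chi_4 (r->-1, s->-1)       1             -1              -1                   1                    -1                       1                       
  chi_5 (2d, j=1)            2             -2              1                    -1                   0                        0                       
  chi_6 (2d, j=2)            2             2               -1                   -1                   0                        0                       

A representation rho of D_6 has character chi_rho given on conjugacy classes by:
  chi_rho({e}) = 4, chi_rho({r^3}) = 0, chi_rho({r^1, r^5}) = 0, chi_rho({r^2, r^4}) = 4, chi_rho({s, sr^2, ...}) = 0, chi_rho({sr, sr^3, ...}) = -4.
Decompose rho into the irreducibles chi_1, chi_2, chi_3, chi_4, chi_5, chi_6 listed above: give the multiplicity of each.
Multiplicities: chi_1: 0, chi_2: 2, chi_3: 2, chi_4: 0, chi_5: 0, chi_6: 0.

Working: Use <chi_rho, chi> = (1/|G|) sum_C |C| * chi_rho(C) * conj(chi(C)) with |G| = 12 for each irreducible chi in the table:
  <chi_rho, chi_1> = (1/12)[1*(4)*conj(1) + 1*(0)*conj(1) + 2*(0)*conj(1) + 2*(4)*conj(1) + 3*(0)*conj(1) + 3*(-4)*conj(1)]
      = (1/12)[(4) + (0) + (0) + (8) + (0) + (-12)] = 0/12 = 0
  <chi_rho, chi_2> = (1/12)[1*(4)*conj(1) + 1*(0)*conj(1) + 2*(0)*conj(1) + 2*(4)*conj(1) + 3*(0)*conj(-1) + 3*(-4)*conj(-1)]
      = (1/12)[(4) + (0) + (0) + (8) + (0) + (12)] = 24/12 = 2
  <chi_rho, chi_3> = (1/12)[1*(4)*conj(1) + 1*(0)*conj(-1) + 2*(0)*conj(-1) + 2*(4)*conj(1) + 3*(0)*conj(1) + 3*(-4)*conj(-1)]
      = (1/12)[(4) + (0) + (0) + (8) + (0) + (12)] = 24/12 = 2
  <chi_rho, chi_4> = (1/12)[1*(4)*conj(1) + 1*(0)*conj(-1) + 2*(0)*conj(-1) + 2*(4)*conj(1) + 3*(0)*conj(-1) + 3*(-4)*conj(1)]
      = (1/12)[(4) + (0) + (0) + (8) + (0) + (-12)] = 0/12 = 0
  <chi_rho, chi_5> = (1/12)[1*(4)*conj(2) + 1*(0)*conj(-2) + 2*(0)*conj(1) + 2*(4)*conj(-1) + 3*(0)*conj(0) + 3*(-4)*conj(0)]
      = (1/12)[(8) + (0) + (0) + (-8) + (0) + (0)] = 0/12 = 0
  <chi_rho, chi_6> = (1/12)[1*(4)*conj(2) + 1*(0)*conj(2) + 2*(0)*conj(-1) + 2*(4)*conj(-1) + 3*(0)*conj(0) + 3*(-4)*conj(0)]
      = (1/12)[(8) + (0) + (0) + (-8) + (0) + (0)] = 0/12 = 0
Dimension check: dim(rho) = sum (mult * dim) = 0*1 + 2*1 + 2*1 + 0*1 + 0*2 + 0*2 = 4 = chi_rho(e) = 4.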